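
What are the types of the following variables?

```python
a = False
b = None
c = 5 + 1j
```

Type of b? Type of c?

b is NoneType; c is complex

NoneType, complex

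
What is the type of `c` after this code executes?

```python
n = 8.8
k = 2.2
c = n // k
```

float // float returns float (floor division preserves float type)

float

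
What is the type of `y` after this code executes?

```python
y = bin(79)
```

bin() returns str representation

str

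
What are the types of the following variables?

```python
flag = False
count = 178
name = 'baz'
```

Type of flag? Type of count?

flag is bool; count is int

bool, int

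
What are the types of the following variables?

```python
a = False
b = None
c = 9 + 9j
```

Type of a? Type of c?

a is bool; c is complex

bool, complex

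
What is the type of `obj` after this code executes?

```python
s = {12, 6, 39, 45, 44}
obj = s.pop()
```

Popping from a set of ints returns int

int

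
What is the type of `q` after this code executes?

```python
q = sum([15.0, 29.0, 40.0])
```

sum() of floats returns float

float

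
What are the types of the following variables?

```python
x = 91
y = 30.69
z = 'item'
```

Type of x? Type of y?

x is int; y is float

int, float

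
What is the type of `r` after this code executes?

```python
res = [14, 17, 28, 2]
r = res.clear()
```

list.clear() returns None

NoneType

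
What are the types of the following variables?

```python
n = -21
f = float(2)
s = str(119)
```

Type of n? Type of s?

n is int; s is str

int, str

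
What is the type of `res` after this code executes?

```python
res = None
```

None has type NoneType

NoneType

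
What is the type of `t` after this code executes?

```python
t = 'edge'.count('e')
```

str.count() returns int

int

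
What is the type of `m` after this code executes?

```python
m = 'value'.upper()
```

str.upper() returns str

str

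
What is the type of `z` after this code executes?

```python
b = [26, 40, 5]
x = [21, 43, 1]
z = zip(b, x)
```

zip() returns a zip iterator object

zip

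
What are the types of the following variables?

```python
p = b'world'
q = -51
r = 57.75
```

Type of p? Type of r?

p is bytes; r is float

bytes, float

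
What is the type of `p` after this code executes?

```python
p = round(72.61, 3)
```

round() with ndigits arg returns float

float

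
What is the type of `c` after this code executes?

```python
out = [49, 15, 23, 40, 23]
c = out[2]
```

Indexing a list of ints returns int (out[2] = 23)

int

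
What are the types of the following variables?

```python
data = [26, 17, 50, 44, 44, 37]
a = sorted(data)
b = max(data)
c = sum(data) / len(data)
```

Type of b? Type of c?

max of ints returns int; int / int returns float

int, float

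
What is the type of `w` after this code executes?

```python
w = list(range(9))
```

list(range(...)) returns list

list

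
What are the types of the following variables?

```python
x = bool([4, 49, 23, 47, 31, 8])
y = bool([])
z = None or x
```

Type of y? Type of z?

bool() returns bool; None or <bool> returns the bool

bool, bool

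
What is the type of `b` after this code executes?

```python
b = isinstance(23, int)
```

isinstance() returns bool

bool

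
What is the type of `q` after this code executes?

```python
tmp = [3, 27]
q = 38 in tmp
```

'in' operator returns bool

bool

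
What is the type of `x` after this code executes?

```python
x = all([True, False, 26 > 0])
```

all() returns bool

bool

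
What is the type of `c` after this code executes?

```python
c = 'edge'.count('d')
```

str.count() returns int

int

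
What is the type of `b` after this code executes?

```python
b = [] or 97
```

'or' returns first truthy value (97, which is int)

int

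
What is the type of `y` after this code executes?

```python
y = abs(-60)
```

abs() of int returns int

int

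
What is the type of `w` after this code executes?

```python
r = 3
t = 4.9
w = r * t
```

int * float returns float (3 * 4.9 = 14.7)

float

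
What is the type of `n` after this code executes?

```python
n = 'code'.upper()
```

str.upper() returns str

str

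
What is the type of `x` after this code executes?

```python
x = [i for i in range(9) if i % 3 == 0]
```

A list comprehension [...] produces a list

list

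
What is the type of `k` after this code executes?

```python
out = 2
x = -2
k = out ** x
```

int ** negative int returns float

float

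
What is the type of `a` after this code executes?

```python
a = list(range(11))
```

list(range(...)) returns list

list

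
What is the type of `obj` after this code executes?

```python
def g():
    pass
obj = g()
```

A function with no return statement returns None

NoneType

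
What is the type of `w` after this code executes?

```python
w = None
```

None has type NoneType

NoneType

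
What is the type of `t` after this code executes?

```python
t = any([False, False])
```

any() returns bool

bool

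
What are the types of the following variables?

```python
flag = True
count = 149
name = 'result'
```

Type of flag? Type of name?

flag is bool; name is str

bool, str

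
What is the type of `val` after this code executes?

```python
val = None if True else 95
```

Ternary: condition is True, if branch (None) taken → NoneType

NoneType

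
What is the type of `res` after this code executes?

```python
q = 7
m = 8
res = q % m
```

int % int returns int (7 % 8 = 7)

int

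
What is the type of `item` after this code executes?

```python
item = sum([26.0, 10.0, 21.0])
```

sum() of floats returns float

float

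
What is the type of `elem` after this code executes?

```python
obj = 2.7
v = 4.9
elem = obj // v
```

float // float returns float (floor division preserves float type)

float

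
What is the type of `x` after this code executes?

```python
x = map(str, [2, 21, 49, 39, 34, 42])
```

map() returns a map iterator object

map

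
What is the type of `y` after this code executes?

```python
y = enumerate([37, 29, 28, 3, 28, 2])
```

enumerate() returns an enumerate iterator object

enumerate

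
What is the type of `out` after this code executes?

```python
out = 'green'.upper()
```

str.upper() returns str

str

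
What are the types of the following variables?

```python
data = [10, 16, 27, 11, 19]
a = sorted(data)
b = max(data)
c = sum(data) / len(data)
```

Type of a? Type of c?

sorted() returns list; int / int returns float

list, float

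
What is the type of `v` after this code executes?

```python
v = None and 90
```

'and' returns first falsy value (None)

NoneType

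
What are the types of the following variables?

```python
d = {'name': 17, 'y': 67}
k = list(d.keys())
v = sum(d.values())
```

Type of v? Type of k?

sum of int values returns int; list(...) returns list

int, list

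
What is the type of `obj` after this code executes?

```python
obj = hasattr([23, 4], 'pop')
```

hasattr() returns bool

bool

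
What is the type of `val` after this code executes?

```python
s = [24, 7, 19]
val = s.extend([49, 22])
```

list.extend() returns None

NoneType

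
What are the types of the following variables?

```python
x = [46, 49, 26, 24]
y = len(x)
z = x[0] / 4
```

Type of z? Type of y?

int / int returns float; len() returns int

float, int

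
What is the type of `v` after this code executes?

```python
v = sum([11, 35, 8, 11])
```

sum() of ints returns int

int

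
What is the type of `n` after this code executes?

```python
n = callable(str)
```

callable() returns bool

bool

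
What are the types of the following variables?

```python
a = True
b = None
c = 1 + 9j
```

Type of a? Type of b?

a is bool; b is NoneType

bool, NoneType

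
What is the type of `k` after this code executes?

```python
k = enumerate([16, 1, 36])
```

enumerate() returns an enumerate iterator object

enumerate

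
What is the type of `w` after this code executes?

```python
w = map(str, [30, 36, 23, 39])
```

map() returns a map iterator object

map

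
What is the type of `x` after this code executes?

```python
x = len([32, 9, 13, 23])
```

len() always returns int

int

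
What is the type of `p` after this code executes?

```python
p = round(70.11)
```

round() with no ndigits arg returns int

int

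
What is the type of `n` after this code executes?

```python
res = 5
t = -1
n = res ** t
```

int ** negative int returns float

float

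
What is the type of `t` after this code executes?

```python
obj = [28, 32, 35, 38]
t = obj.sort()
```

list.sort() returns None (sorts in place)

NoneType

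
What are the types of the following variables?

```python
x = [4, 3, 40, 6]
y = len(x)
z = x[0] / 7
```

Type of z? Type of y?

int / int returns float; len() returns int

float, int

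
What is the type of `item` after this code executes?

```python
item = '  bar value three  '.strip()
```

str.strip() returns str

str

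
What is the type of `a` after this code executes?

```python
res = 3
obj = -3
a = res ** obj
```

int ** negative int returns float

float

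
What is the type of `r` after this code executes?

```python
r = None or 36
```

'or' with None returns the other value (36, int)

int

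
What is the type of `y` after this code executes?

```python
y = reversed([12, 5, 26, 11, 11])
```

reversed() on a list returns a list_reverseiterator

list_reverseiterator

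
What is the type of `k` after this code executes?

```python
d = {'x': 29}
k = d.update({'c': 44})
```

dict.update() returns None

NoneType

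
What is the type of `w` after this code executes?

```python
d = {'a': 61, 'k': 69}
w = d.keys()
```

.keys() returns a dict_keys view object

dict_keys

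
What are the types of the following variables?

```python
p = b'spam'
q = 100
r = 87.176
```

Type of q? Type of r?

q is int; r is float

int, float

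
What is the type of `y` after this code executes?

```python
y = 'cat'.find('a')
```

str.find() returns int (index, or -1)

int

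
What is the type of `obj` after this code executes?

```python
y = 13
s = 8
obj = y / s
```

int / int always returns float in Python 3 (13 / 8 = 1.625)

float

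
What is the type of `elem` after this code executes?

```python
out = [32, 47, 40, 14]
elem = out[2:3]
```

Slicing a list always returns a list

list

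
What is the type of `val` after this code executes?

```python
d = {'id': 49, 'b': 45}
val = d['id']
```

Accessing dict[str, int] with key 'id' returns int value 49

int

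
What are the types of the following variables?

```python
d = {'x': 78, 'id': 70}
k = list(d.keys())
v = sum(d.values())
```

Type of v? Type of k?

sum of int values returns int; list(...) returns list

int, list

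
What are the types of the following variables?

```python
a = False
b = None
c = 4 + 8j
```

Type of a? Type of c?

a is bool; c is complex

bool, complex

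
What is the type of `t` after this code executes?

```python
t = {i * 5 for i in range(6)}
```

A set comprehension {expr for x in iterable} produces a set

set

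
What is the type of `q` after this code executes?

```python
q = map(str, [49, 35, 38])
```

map() returns a map iterator object

map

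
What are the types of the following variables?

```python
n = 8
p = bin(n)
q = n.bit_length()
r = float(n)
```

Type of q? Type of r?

int.bit_length() returns int; float() returns float

int, float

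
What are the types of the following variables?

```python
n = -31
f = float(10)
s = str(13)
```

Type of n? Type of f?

n is int; f is float

int, float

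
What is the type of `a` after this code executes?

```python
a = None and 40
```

'and' returns first falsy value (None)

NoneType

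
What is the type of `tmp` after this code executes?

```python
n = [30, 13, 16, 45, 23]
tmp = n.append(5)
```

list.append() returns None (mutates in place)

NoneType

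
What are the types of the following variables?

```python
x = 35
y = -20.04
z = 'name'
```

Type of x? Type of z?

x is int; z is str

int, str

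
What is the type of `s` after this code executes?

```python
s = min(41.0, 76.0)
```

min() of floats returns float

float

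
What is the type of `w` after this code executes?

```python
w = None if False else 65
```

Ternary: condition is False, else branch (65) taken → int

int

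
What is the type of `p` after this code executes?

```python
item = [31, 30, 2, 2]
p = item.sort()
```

list.sort() returns None (sorts in place)

NoneType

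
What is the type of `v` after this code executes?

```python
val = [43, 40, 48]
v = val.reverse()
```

list.reverse() returns None

NoneType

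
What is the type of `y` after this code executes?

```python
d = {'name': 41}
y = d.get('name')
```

dict.get() returns the value (int) when key is found

int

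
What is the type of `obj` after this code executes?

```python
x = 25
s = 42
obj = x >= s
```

Comparison operators return bool

bool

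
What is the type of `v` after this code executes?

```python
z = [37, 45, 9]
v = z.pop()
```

list.pop() returns the popped element (int here)

int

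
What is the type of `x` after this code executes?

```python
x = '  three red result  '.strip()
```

str.strip() returns str

str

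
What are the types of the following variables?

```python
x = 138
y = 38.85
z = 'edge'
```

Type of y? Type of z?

y is float; z is str

float, str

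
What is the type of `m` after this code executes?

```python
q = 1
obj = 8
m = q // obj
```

int // int returns int (1 // 8 = 0)

int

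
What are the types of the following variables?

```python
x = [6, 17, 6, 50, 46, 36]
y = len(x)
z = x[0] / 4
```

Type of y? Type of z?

len() returns int; int / int returns float

int, float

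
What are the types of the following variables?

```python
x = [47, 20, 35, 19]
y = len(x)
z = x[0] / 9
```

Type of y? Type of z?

len() returns int; int / int returns float

int, float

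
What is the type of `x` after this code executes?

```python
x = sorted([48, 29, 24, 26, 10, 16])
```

sorted() always returns list

list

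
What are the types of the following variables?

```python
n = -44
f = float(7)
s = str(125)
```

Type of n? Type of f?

n is int; f is float

int, float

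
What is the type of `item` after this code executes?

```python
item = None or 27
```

'or' with None returns the other value (27, int)

int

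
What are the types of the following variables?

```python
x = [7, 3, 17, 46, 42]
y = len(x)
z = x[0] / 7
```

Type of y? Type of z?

len() returns int; int / int returns float

int, float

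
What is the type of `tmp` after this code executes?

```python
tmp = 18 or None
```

'or' returns first truthy value (18, int)

int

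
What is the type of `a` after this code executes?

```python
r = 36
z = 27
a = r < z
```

Comparison operators return bool

bool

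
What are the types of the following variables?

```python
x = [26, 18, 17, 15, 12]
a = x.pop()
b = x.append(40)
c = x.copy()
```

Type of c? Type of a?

list.copy() returns list; list.pop() returns the element (int)

list, int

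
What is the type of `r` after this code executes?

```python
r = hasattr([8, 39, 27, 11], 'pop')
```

hasattr() returns bool

bool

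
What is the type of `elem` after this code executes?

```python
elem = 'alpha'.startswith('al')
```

str.startswith() returns bool

bool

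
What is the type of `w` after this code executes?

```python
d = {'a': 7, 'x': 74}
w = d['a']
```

Accessing dict[str, int] with key 'a' returns int value 7

int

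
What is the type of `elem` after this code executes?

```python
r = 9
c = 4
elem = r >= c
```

Comparison operators return bool

bool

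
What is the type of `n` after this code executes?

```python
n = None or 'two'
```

'or' with None returns the other value ('two', str)

str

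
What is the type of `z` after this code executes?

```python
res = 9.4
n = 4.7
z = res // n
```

float // float returns float (floor division preserves float type)

float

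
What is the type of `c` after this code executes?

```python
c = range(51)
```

range() returns a range object

range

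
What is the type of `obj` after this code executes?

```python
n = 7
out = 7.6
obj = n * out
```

int * float returns float (7 * 7.6 = 53.2)

float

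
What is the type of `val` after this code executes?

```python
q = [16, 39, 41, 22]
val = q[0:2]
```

Slicing a list always returns a list

list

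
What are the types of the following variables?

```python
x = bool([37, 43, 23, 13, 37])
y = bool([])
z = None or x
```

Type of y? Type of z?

bool() returns bool; None or <bool> returns the bool

bool, bool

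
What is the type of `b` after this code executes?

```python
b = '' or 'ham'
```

'or' returns first truthy value ('ham', which is str)

str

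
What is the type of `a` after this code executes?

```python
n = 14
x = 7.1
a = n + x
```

int + float returns float (14 + 7.1 = 21.1)

float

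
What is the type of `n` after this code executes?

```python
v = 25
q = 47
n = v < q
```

Comparison operators return bool

bool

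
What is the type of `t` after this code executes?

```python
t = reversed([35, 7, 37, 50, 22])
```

reversed() on a list returns a list_reverseiterator

list_reverseiterator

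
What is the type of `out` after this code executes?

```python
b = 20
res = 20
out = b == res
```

Equality comparison returns bool

bool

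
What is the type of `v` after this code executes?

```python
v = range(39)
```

range() returns a range object

range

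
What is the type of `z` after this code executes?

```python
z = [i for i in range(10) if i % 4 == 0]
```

A list comprehension [...] produces a list

list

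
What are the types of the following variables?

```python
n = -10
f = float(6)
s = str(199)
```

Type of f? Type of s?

f is float; s is str

float, str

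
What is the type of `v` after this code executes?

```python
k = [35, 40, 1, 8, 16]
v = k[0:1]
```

Slicing a list always returns a list

list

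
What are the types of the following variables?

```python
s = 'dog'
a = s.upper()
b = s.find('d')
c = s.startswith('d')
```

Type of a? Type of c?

str.upper() returns str; str.startswith() returns bool

str, bool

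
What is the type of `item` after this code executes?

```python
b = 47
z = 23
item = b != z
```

Comparison operators return bool

bool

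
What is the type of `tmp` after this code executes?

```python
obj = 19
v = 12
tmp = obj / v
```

int / int always returns float in Python 3 (19 / 12 = 1.58333)

float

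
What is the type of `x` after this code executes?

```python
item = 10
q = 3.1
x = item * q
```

int * float returns float (10 * 3.1 = 31.0)

float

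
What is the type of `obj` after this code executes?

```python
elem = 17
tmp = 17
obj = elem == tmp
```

Equality comparison returns bool

bool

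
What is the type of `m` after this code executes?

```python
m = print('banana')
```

print() returns None

NoneType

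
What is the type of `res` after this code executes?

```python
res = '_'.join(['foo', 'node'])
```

str.join() returns str

str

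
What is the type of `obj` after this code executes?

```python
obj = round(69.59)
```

round() with no ndigits arg returns int

int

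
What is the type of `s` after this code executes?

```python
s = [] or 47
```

'or' returns first truthy value (47, which is int)

int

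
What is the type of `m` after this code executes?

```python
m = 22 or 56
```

'or' returns the first truthy value (22, which is int)

int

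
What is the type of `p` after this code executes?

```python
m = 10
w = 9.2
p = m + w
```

int + float returns float (10 + 9.2 = 19.2)

float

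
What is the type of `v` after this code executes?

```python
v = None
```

None has type NoneType

NoneType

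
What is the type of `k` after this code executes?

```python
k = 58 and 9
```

'and' returns the last value when all truthy (9, which is int)

int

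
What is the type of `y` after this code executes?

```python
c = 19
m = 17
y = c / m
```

int / int always returns float in Python 3 (19 / 17 = 1.11765)

float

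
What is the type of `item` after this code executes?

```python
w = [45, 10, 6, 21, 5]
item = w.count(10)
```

list.count() returns int

int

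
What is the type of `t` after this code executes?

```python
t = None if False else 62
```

Ternary: condition is False, else branch (62) taken → int

int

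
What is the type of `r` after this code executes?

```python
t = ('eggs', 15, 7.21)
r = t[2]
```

Index 2 of tuple is 7.21 which is float

float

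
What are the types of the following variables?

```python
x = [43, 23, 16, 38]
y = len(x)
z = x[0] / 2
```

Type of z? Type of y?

int / int returns float; len() returns int

float, int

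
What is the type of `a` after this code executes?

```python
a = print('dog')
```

print() returns None

NoneType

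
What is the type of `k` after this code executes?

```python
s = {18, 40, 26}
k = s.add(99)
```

set.add() returns None (mutates in place)

NoneType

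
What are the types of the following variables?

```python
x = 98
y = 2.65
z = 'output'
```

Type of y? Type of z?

y is float; z is str

float, str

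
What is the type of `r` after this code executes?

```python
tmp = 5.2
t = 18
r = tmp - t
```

float - int returns float (5.2 - 18 = -12.8)

float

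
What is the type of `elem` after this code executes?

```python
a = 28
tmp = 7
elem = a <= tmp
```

Comparison operators return bool

bool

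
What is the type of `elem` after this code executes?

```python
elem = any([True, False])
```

any() returns bool

bool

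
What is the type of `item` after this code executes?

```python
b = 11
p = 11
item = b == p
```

Equality comparison returns bool

bool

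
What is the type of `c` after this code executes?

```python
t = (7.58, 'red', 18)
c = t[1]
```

Index 1 of tuple is 'red' which is str

str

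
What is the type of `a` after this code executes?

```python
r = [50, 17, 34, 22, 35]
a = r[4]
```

Indexing a list of ints returns int (r[4] = 35)

int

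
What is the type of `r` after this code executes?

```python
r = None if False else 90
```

Ternary: condition is False, else branch (90) taken → int

int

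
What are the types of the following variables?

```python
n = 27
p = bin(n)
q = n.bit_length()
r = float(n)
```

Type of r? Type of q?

float() returns float; int.bit_length() returns int

float, int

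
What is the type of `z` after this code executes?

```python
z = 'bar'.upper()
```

str.upper() returns str

str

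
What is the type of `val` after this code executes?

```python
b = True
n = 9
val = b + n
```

bool + int returns int (True is 1, so 1 + 9 = 10)

int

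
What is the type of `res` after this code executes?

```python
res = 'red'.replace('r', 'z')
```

str.replace() returns str

str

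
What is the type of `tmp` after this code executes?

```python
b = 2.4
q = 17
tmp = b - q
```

float - int returns float (2.4 - 17 = -14.6)

float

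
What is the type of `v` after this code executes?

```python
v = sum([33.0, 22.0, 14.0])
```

sum() of floats returns float

float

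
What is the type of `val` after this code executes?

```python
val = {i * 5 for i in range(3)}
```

A set comprehension {expr for x in iterable} produces a set

set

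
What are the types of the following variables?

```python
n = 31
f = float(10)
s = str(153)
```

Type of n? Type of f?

n is int; f is float

int, float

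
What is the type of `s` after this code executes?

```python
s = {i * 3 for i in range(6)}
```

A set comprehension {expr for x in iterable} produces a set

set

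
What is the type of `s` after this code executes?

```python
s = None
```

None has type NoneType

NoneType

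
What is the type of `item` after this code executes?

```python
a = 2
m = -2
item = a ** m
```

int ** negative int returns float

float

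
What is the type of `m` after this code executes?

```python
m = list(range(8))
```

list(range(...)) returns list

list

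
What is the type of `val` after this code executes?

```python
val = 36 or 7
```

'or' returns the first truthy value (36, which is int)

int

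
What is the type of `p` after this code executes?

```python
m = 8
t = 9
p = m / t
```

int / int always returns float in Python 3 (8 / 9 = 0.888889)

float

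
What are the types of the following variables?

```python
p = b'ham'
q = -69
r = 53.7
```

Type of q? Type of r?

q is int; r is float

int, float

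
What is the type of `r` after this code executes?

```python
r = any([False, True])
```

any() returns bool

bool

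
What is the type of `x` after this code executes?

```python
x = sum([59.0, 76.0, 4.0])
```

sum() of floats returns float

float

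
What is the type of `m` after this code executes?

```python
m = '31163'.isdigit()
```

str.isdigit() returns bool

bool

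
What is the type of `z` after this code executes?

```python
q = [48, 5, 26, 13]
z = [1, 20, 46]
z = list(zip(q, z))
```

list(zip(...)) returns a list of tuples

list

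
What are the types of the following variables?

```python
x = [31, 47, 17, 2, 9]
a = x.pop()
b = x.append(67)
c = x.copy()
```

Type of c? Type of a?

list.copy() returns list; list.pop() returns the element (int)

list, int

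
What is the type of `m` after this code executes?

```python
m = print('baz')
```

print() returns None

NoneType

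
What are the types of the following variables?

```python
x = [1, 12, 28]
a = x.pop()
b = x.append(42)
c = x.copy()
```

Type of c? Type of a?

list.copy() returns list; list.pop() returns the element (int)

list, int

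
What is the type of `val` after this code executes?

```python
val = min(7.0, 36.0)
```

min() of floats returns float

float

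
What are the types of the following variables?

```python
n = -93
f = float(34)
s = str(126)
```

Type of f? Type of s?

f is float; s is str

float, str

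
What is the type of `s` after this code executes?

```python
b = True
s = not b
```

'not' always returns bool

bool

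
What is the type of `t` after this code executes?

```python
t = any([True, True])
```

any() returns bool

bool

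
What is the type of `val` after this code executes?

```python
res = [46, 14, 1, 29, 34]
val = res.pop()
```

list.pop() returns the popped element (int here)

int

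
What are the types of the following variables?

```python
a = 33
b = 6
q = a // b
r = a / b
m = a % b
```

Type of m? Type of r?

int % int returns int; int / int returns float

int, float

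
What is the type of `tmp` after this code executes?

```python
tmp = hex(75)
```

hex() returns str representation

str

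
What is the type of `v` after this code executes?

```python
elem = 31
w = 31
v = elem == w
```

Equality comparison returns bool

bool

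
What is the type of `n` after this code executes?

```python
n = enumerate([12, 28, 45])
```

enumerate() returns an enumerate iterator object

enumerate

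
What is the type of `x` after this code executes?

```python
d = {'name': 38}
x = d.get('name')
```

dict.get() returns the value (int) when key is found

int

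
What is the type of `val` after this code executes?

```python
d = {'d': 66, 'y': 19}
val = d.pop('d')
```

dict.pop() returns the value (int)

int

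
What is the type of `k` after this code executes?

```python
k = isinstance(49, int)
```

isinstance() returns bool

bool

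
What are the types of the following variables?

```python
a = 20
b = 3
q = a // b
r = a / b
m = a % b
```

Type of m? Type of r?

int % int returns int; int / int returns float

int, float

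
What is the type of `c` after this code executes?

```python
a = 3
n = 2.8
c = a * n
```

int * float returns float (3 * 2.8 = 8.4)

float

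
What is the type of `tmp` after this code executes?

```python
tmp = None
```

None has type NoneType

NoneType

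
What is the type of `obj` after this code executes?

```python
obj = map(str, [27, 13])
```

map() returns a map iterator object

map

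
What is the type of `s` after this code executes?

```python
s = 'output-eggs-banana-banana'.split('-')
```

str.split() returns list

list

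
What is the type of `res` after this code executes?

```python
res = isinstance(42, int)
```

isinstance() returns bool

bool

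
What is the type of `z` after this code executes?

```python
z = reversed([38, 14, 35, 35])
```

reversed() on a list returns a list_reverseiterator

list_reverseiterator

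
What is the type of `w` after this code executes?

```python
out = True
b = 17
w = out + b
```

bool + int returns int (True is 1, so 1 + 17 = 18)

int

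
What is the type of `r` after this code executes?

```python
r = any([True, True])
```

any() returns bool

bool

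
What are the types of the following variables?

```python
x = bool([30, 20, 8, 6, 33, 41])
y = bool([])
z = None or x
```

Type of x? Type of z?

bool() returns bool; None or <bool> returns the bool

bool, bool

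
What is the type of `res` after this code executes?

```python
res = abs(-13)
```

abs() of int returns int

int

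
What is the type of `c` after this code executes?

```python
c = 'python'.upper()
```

str.upper() returns str

str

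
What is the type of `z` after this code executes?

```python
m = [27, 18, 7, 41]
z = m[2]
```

Indexing a list of ints returns int (m[2] = 7)

int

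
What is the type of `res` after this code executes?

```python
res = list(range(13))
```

list(range(...)) returns list

list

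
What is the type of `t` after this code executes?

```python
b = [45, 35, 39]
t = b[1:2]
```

Slicing a list always returns a list

list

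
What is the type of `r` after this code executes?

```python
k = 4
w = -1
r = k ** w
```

int ** negative int returns float

float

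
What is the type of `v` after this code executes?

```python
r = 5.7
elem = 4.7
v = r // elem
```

float // float returns float (floor division preserves float type)

float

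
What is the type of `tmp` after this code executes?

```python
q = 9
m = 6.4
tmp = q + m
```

int + float returns float (9 + 6.4 = 15.4)

float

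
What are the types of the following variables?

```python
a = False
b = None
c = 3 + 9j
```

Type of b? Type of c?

b is NoneType; c is complex

NoneType, complex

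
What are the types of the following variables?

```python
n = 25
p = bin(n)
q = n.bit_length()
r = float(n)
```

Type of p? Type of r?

bin() returns str; float() returns float

str, float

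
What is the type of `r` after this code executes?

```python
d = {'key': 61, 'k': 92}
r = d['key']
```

Accessing dict[str, int] with key 'key' returns int value 61

int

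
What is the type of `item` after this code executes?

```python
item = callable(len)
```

callable() returns bool

bool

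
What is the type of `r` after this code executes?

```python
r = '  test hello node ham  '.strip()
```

str.strip() returns str

str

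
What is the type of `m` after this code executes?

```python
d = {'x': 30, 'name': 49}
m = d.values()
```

.values() returns a dict_values view object

dict_values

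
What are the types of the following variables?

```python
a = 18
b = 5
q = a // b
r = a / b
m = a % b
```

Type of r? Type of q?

int / int returns float; int // int returns int

float, int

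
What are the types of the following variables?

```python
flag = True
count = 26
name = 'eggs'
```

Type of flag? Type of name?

flag is bool; name is str

bool, str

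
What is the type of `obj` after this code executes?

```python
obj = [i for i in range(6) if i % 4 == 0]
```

A list comprehension [...] produces a list

list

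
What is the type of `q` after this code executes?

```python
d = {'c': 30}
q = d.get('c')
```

dict.get() returns the value (int) when key is found

int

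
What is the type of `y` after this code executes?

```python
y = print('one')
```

print() returns None

NoneType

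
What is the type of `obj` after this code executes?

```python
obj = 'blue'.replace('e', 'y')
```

str.replace() returns str

str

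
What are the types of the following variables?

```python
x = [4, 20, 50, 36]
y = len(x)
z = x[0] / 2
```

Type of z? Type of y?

int / int returns float; len() returns int

float, int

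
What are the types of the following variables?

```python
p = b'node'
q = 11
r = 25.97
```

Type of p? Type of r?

p is bytes; r is float

bytes, float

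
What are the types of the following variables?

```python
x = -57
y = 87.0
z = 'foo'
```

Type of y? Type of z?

y is float; z is str

float, str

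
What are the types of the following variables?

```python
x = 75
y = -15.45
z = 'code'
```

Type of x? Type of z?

x is int; z is str

int, str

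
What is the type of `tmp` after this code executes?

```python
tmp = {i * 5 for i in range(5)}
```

A set comprehension {expr for x in iterable} produces a set

set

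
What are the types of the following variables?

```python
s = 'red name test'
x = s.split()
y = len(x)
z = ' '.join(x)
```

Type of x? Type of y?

str.split() returns list; len() returns int

list, int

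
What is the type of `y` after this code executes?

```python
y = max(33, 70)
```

max() of ints returns int

int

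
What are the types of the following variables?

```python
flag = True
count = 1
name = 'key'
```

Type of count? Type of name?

count is int; name is str

int, str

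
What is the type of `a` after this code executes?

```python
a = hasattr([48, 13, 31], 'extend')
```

hasattr() returns bool

bool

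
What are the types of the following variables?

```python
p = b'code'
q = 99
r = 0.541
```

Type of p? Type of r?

p is bytes; r is float

bytes, float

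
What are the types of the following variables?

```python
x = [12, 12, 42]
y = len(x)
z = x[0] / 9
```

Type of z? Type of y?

int / int returns float; len() returns int

float, int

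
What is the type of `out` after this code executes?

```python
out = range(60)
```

range() returns a range object

range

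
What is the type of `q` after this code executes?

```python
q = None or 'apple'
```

'or' with None returns the other value ('apple', str)

str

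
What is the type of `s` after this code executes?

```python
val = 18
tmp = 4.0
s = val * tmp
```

int * float returns float (18 * 4.0 = 72.0)

float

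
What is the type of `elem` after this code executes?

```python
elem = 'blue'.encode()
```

str.encode() returns bytes

bytes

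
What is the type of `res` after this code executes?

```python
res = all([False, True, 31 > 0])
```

all() returns bool

bool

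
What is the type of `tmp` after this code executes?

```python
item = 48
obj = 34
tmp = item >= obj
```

Comparison operators return bool

bool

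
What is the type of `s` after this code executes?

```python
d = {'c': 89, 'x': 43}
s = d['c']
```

Accessing dict[str, int] with key 'c' returns int value 89

int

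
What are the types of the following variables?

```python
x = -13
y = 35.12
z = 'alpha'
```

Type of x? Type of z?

x is int; z is str

int, str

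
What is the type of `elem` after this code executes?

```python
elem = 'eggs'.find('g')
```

str.find() returns int (index, or -1)

int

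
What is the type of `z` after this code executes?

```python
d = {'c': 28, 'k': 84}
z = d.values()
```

.values() returns a dict_values view object

dict_values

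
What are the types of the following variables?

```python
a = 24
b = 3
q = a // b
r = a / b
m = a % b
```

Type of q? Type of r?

int // int returns int; int / int returns float

int, float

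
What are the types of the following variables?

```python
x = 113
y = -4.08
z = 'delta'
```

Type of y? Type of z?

y is float; z is str

float, str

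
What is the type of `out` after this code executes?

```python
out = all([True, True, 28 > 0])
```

all() returns bool

bool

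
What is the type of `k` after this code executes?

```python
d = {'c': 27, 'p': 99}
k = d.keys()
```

.keys() returns a dict_keys view object

dict_keys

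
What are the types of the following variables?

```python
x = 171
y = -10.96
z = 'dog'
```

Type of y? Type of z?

y is float; z is str

float, str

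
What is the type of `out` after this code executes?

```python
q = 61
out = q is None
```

'is' comparison returns bool

bool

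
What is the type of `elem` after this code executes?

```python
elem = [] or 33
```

'or' returns first truthy value (33, which is int)

int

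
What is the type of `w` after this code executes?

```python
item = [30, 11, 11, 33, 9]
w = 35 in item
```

'in' operator returns bool

bool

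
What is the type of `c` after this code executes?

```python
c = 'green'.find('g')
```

str.find() returns int (index, or -1)

int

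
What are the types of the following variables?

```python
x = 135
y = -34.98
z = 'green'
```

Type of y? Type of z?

y is float; z is str

float, str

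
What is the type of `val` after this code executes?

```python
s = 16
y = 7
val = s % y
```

int % int returns int (16 % 7 = 2)

int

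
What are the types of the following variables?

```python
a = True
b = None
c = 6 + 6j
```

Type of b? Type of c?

b is NoneType; c is complex

NoneType, complex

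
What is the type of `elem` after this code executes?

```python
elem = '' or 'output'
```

'or' returns first truthy value ('output', which is str)

str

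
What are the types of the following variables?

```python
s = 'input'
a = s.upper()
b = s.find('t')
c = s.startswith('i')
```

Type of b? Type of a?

str.find() returns int; str.upper() returns str

int, str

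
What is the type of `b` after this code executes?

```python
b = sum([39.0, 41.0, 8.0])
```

sum() of floats returns float

float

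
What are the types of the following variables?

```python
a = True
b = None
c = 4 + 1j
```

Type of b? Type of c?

b is NoneType; c is complex

NoneType, complex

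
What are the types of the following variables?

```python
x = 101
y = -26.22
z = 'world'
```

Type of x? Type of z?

x is int; z is str

int, str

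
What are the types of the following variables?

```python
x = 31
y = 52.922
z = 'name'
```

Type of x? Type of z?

x is int; z is str

int, str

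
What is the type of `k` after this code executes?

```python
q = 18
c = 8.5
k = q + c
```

int + float returns float (18 + 8.5 = 26.5)

float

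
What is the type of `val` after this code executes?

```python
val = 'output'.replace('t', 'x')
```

str.replace() returns str

str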